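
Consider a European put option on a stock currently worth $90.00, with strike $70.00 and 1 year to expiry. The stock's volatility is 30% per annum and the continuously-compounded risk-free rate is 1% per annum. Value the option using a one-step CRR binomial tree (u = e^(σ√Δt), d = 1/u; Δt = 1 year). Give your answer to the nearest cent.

$1.84

CRR parameters: u = e^(σ√Δt) = e^(0.3·√1) = 1.3499, d = 1/u = 0.7408
Per-period rate: rΔt = 0.01·1 = 0.01, so R = e^0.01 = 1.0101
Risk-neutral probability p = (e^0.01 − 0.7408)/(1.3499 − 0.7408) = 0.2692/0.6090 = 0.4421
Terminal stock prices: S_u = 121.5, S_d = 66.67
Terminal payoffs (K − S): max(-51.49, 0) = 0, max(3.326, 0) = 3.326
Node 0 (S = 90): V_0 = e^(−0.01)·[0.4421·0.0000 + 0.5579·3.3264] = 1.8374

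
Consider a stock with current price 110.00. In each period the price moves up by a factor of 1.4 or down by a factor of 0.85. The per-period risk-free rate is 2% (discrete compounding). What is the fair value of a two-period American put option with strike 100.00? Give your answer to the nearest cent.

Risk-neutral probability p = (1 + 0.02 − 0.85)/(1.4 − 0.85) = 0.1700/0.5500 = 0.3091
Terminal stock prices: S_uu = 215.6, S_ud = 130.9, S_dd = 79.47
Terminal payoffs (K − S): max(-115.6, 0) = 0, max(-30.9, 0) = 0, max(20.53, 0) = 20.53
Node u (S = 154): continuation = 1/1.02·[0.3091·0.0000 + 0.6909·0.0000] = 0.0000; exercise value = 0.0000 ≤ continuation, so V_u = 0.0000
Node d (S = 93.5): continuation = 1/1.02·[0.3091·0.0000 + 0.6909·20.5250] = 13.9029; exercise value = 6.5000 ≤ continuation, so V_d = 13.9029
Node 0 (S = 110): continuation = 1/1.02·[0.3091·0.0000 + 0.6909·13.9029] = 9.4173; exercise value = 0.0000 ≤ continuation, so V_0 = 9.4173

9.42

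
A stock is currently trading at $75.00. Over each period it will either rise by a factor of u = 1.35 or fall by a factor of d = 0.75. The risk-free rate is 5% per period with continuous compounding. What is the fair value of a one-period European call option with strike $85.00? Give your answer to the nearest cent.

$7.76

Risk-neutral probability p = (e^0.05 − 0.75)/(1.35 − 0.75) = 0.3013/0.6000 = 0.5021
Terminal stock prices: S_u = 101.2, S_d = 56.25
Terminal payoffs (S − K): max(16.25, 0) = 16.25, max(-28.75, 0) = 0
Node 0 (S = 75): V_0 = e^(−0.05)·[0.5021·16.2500 + 0.4979·0.0000] = 7.7615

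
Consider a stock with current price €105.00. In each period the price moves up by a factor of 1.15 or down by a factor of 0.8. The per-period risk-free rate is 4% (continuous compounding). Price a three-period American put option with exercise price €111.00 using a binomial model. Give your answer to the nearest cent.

Risk-neutral probability p = (e^0.04 − 0.8)/(1.15 − 0.8) = 0.2408/0.3500 = 0.6880
Terminal stock prices: S_uuu = 159.7, S_uud = 111.1, S_udd = 77.28, S_ddd = 53.76
Terminal payoffs (K − S): max(-48.69, 0) = 0, max(-0.09, 0) = 0, max(33.72, 0) = 33.72, max(57.24, 0) = 57.24
Node uu (S = 138.9): continuation = e^(−0.04)·[0.6880·0.0000 + 0.3120·0.0000] = 0.0000; exercise value = 0.0000 ≤ continuation, so V_uu = 0.0000
Node ud (S = 96.6): continuation = e^(−0.04)·[0.6880·0.0000 + 0.3120·33.7200] = 10.1071; exercise value = 14.4000 > continuation, so V_ud = 14.4000 (exercise)
Node dd (S = 67.2): continuation = e^(−0.04)·[0.6880·33.7200 + 0.3120·57.2400] = 39.4476; exercise value = 43.8000 > continuation, so V_dd = 43.8000 (exercise)
Node u (S = 120.7): continuation = e^(−0.04)·[0.6880·0.0000 + 0.3120·14.4000] = 4.3162; exercise value = 0.0000 ≤ continuation, so V_u = 4.3162
Node d (S = 84): continuation = e^(−0.04)·[0.6880·14.4000 + 0.3120·43.8000] = 22.6476; exercise value = 27.0000 > continuation, so V_d = 27.0000 (exercise)
Node 0 (S = 105): continuation = e^(−0.04)·[0.6880·4.3162 + 0.3120·27.0000] = 10.9461; exercise value = 6.0000 ≤ continuation, so V_0 = 10.9461

€10.95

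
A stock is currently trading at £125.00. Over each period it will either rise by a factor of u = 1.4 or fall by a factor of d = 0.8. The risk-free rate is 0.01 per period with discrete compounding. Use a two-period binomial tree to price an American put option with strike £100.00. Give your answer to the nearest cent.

£8.28

Risk-neutral probability p = (1 + 0.01 − 0.8)/(1.4 − 0.8) = 0.2100/0.6000 = 0.3500
Terminal stock prices: S_uu = 245, S_ud = 140, S_dd = 80
Terminal payoffs (K − S): max(-145, 0) = 0, max(-40, 0) = 0, max(20, 0) = 20
Node u (S = 175): continuation = 1/1.01·[0.3500·0.0000 + 0.6500·0.0000] = 0.0000; exercise value = 0.0000 ≤ continuation, so V_u = 0.0000
Node d (S = 100): continuation = 1/1.01·[0.3500·0.0000 + 0.6500·20.0000] = 12.8713; exercise value = 0.0000 ≤ continuation, so V_d = 12.8713
Node 0 (S = 125): continuation = 1/1.01·[0.3500·0.0000 + 0.6500·12.8713] = 8.2835; exercise value = 0.0000 ≤ continuation, so V_0 = 8.2835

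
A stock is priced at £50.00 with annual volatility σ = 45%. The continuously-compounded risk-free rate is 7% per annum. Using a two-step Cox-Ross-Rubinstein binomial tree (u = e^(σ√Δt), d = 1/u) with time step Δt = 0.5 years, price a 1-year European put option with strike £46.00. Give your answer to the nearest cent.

£5.00

CRR parameters: u = e^(σ√Δt) = e^(0.45·√0.5) = 1.3746, d = 1/u = 0.7275
Per-period rate: rΔt = 0.07·0.5 = 0.035, so R = e^0.035 = 1.0356
Risk-neutral probability p = (e^0.035 − 0.7275)/(1.3746 − 0.7275) = 0.3082/0.6472 = 0.4762
Terminal stock prices: S_uu = 94.48, S_ud = 50, S_dd = 26.46
Terminal payoffs (K − S): max(-48.48, 0) = 0, max(-4, 0) = 0, max(19.54, 0) = 19.54
Node u (S = 68.73): V_u = e^(−0.035)·[0.4762·0.0000 + 0.5238·0.0000] = 0.0000
Node d (S = 36.37): V_d = e^(−0.035)·[0.4762·0.0000 + 0.5238·19.5402] = 9.8840
Node 0 (S = 50): V_0 = e^(−0.035)·[0.4762·0.0000 + 0.5238·9.8840] = 4.9996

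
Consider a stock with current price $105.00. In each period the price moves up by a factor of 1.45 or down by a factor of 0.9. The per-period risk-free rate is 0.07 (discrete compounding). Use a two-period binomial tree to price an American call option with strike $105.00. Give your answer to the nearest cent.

Risk-neutral probability p = (1 + 0.07 − 0.9)/(1.45 − 0.9) = 0.1700/0.5500 = 0.3091
Terminal stock prices: S_uu = 220.8, S_ud = 137, S_dd = 85.05
Terminal payoffs (S − K): max(115.8, 0) = 115.8, max(32.03, 0) = 32.03, max(-19.95, 0) = 0
Node u (S = 152.2): continuation = 1/1.07·[0.3091·115.7625 + 0.6909·32.0250] = 54.1192; exercise value = 47.2500 ≤ continuation, so V_u = 54.1192
Node d (S = 94.5): continuation = 1/1.07·[0.3091·32.0250 + 0.6909·0.0000] = 9.2511; exercise value = 0.0000 ≤ continuation, so V_d = 9.2511
Node 0 (S = 105): continuation = 1/1.07·[0.3091·54.1192 + 0.6909·9.2511] = 21.6069; exercise value = 0.0000 ≤ continuation, so V_0 = 21.6069

$21.61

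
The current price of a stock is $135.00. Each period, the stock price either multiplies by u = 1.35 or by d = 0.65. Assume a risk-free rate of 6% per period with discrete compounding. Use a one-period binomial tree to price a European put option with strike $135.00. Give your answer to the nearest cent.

$18.47

Risk-neutral probability p = (1 + 0.06 − 0.65)/(1.35 − 0.65) = 0.4100/0.7000 = 0.5857
Terminal stock prices: S_u = 182.2, S_d = 87.75
Terminal payoffs (K − S): max(-47.25, 0) = 0, max(47.25, 0) = 47.25
Node 0 (S = 135): V_0 = 1/1.06·[0.5857·0.0000 + 0.4143·47.2500] = 18.4670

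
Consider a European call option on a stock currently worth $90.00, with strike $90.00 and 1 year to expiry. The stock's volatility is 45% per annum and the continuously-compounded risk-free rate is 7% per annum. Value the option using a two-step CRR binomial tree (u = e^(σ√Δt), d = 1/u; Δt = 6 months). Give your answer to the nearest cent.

$16.93

CRR parameters: u = e^(σ√Δt) = e^(0.45·√0.5) = 1.3746, d = 1/u = 0.7275
Per-period rate: rΔt = 0.07·0.5 = 0.035, so R = e^0.035 = 1.0356
Risk-neutral probability p = (e^0.035 − 0.7275)/(1.3746 − 0.7275) = 0.3082/0.6472 = 0.4762
Terminal stock prices: S_uu = 170.1, S_ud = 90, S_dd = 47.63
Terminal payoffs (S − K): max(80.07, 0) = 80.07, max(0, 0) = 0, max(-42.37, 0) = 0
Node u (S = 123.7): V_u = e^(−0.035)·[0.4762·80.0693 + 0.5238·0.0000] = 36.8139
Node d (S = 65.47): V_d = e^(−0.035)·[0.4762·0.0000 + 0.5238·0.0000] = 0.0000
Node 0 (S = 90): V_0 = e^(−0.035)·[0.4762·36.8139 + 0.5238·0.0000] = 16.9261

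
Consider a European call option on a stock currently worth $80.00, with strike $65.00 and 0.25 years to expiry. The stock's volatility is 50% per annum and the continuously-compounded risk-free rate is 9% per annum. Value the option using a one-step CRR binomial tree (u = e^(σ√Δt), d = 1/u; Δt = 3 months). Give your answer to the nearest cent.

$17.81

CRR parameters: u = e^(σ√Δt) = e^(0.5·√0.25) = 1.2840, d = 1/u = 0.7788
Per-period rate: rΔt = 0.09·0.25 = 0.0225, so R = e^0.0225 = 1.0228
Risk-neutral probability p = (e^0.0225 − 0.7788)/(1.2840 − 0.7788) = 0.2440/0.5052 = 0.4829
Terminal stock prices: S_u = 102.7, S_d = 62.3
Terminal payoffs (S − K): max(37.72, 0) = 37.72, max(-2.696, 0) = 0
Node 0 (S = 80): V_0 = e^(−0.0225)·[0.4829·37.7220 + 0.5171·0.0000] = 17.8093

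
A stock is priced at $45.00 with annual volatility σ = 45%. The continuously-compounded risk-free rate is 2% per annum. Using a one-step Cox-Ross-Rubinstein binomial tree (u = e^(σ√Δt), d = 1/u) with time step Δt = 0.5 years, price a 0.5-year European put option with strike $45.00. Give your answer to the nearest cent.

CRR parameters: u = e^(σ√Δt) = e^(0.45·√0.5) = 1.3746, d = 1/u = 0.7275
Per-period rate: rΔt = 0.02·0.5 = 0.01, so R = e^0.01 = 1.0101
Risk-neutral probability p = (e^0.01 − 0.7275)/(1.3746 − 0.7275) = 0.2826/0.6472 = 0.4366
Terminal stock prices: S_u = 61.86, S_d = 32.74
Terminal payoffs (K − S): max(-16.86, 0) = 0, max(12.26, 0) = 12.26
Node 0 (S = 45): V_0 = e^(−0.01)·[0.4366·0.0000 + 0.5634·12.2644] = 6.8405

$6.84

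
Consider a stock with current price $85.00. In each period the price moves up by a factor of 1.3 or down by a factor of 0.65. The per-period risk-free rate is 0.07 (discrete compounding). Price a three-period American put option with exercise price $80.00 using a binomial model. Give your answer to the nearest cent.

Risk-neutral probability p = (1 + 0.07 − 0.65)/(1.3 − 0.65) = 0.4200/0.6500 = 0.6462
Terminal stock prices: S_uuu = 186.7, S_uud = 93.37, S_udd = 46.69, S_ddd = 23.34
Terminal payoffs (K − S): max(-106.7, 0) = 0, max(-13.37, 0) = 0, max(33.31, 0) = 33.31, max(56.66, 0) = 56.66
Node uu (S = 143.7): continuation = 1/1.07·[0.6462·0.0000 + 0.3538·0.0000] = 0.0000; exercise value = 0.0000 ≤ continuation, so V_uu = 0.0000
Node ud (S = 71.83): continuation = 1/1.07·[0.6462·0.0000 + 0.3538·33.3137] = 11.0168; exercise value = 8.1750 ≤ continuation, so V_ud = 11.0168
Node dd (S = 35.91): continuation = 1/1.07·[0.6462·33.3137 + 0.3538·56.6569] = 38.8539; exercise value = 44.0875 > continuation, so V_dd = 44.0875 (exercise)
Node u (S = 110.5): continuation = 1/1.07·[0.6462·0.0000 + 0.3538·11.0168] = 3.6432; exercise value = 0.0000 ≤ continuation, so V_u = 3.6432
Node d (S = 55.25): continuation = 1/1.07·[0.6462·11.0168 + 0.3538·44.0875] = 21.2324; exercise value = 24.7500 > continuation, so V_d = 24.7500 (exercise)
Node 0 (S = 85): continuation = 1/1.07·[0.6462·3.6432 + 0.3538·24.7500] = 10.3848; exercise value = 0.0000 ≤ continuation, so V_0 = 10.3848

$10.38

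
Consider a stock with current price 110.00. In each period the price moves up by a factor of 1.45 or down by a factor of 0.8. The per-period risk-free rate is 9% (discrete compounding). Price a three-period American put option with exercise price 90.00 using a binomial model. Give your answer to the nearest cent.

5.06

Risk-neutral probability p = (1 + 0.09 − 0.8)/(1.45 − 0.8) = 0.2900/0.6500 = 0.4462
Terminal stock prices: S_uuu = 335.3, S_uud = 185, S_udd = 102.1, S_ddd = 56.32
Terminal payoffs (K − S): max(-245.3, 0) = 0, max(-95.02, 0) = 0, max(-12.08, 0) = 0, max(33.68, 0) = 33.68
Node uu (S = 231.3): continuation = 1/1.09·[0.4462·0.0000 + 0.5538·0.0000] = 0.0000; exercise value = 0.0000 ≤ continuation, so V_uu = 0.0000
Node ud (S = 127.6): continuation = 1/1.09·[0.4462·0.0000 + 0.5538·0.0000] = 0.0000; exercise value = 0.0000 ≤ continuation, so V_ud = 0.0000
Node dd (S = 70.4): continuation = 1/1.09·[0.4462·0.0000 + 0.5538·33.6800] = 17.1133; exercise value = 19.6000 > continuation, so V_dd = 19.6000 (exercise)
Node u (S = 159.5): continuation = 1/1.09·[0.4462·0.0000 + 0.5538·0.0000] = 0.0000; exercise value = 0.0000 ≤ continuation, so V_u = 0.0000
Node d (S = 88): continuation = 1/1.09·[0.4462·0.0000 + 0.5538·19.6000] = 9.9591; exercise value = 2.0000 ≤ continuation, so V_d = 9.9591
Node 0 (S = 110): continuation = 1/1.09·[0.4462·0.0000 + 0.5538·9.9591] = 5.0604; exercise value = 0.0000 ≤ continuation, so V_0 = 5.0604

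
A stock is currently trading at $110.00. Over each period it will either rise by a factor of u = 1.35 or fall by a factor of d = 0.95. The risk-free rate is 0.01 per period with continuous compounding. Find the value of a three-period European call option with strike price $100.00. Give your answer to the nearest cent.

Risk-neutral probability p = (e^0.01 − 0.95)/(1.35 − 0.95) = 0.0601/0.4000 = 0.1501
Terminal stock prices: S_uuu = 270.6, S_uud = 190.5, S_udd = 134, S_ddd = 94.31
Terminal payoffs (S − K): max(170.6, 0) = 170.6, max(90.45, 0) = 90.45, max(34.02, 0) = 34.02, max(-5.689, 0) = 0
Node uu (S = 200.5): V_uu = e^(−0.01)·[0.1501·170.6413 + 0.8499·90.4513] = 101.4700
Node ud (S = 141.1): V_ud = e^(−0.01)·[0.1501·90.4513 + 0.8499·34.0213] = 42.0700
Node dd (S = 99.27): V_dd = e^(−0.01)·[0.1501·34.0213 + 0.8499·0.0000] = 5.0566
Node u (S = 148.5): V_u = e^(−0.01)·[0.1501·101.4700 + 0.8499·42.0700] = 50.4801
Node d (S = 104.5): V_d = e^(−0.01)·[0.1501·42.0700 + 0.8499·5.0566] = 10.5077
Node 0 (S = 110): V_0 = e^(−0.01)·[0.1501·50.4801 + 0.8499·10.5077] = 16.3443

$16.34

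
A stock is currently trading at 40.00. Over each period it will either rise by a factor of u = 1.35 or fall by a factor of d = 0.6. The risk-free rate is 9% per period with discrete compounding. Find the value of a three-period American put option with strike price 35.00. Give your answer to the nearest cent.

4.44

Risk-neutral probability p = (1 + 0.09 − 0.6)/(1.35 − 0.6) = 0.4900/0.7500 = 0.6533
Terminal stock prices: S_uuu = 98.42, S_uud = 43.74, S_udd = 19.44, S_ddd = 8.64
Terminal payoffs (K − S): max(-63.42, 0) = 0, max(-8.74, 0) = 0, max(15.56, 0) = 15.56, max(26.36, 0) = 26.36
Node uu (S = 72.9): continuation = 1/1.09·[0.6533·0.0000 + 0.3467·0.0000] = 0.0000; exercise value = 0.0000 ≤ continuation, so V_uu = 0.0000
Node ud (S = 32.4): continuation = 1/1.09·[0.6533·0.0000 + 0.3467·15.5600] = 4.9487; exercise value = 2.6000 ≤ continuation, so V_ud = 4.9487
Node dd (S = 14.4): continuation = 1/1.09·[0.6533·15.5600 + 0.3467·26.3600] = 17.7101; exercise value = 20.6000 > continuation, so V_dd = 20.6000 (exercise)
Node u (S = 54): continuation = 1/1.09·[0.6533·0.0000 + 0.3467·4.9487] = 1.5739; exercise value = 0.0000 ≤ continuation, so V_u = 1.5739
Node d (S = 24): continuation = 1/1.09·[0.6533·4.9487 + 0.3467·20.6000] = 9.5179; exercise value = 11.0000 > continuation, so V_d = 11.0000 (exercise)
Node 0 (S = 40): continuation = 1/1.09·[0.6533·1.5739 + 0.3467·11.0000] = 4.4419; exercise value = 0.0000 ≤ continuation, so V_0 = 4.4419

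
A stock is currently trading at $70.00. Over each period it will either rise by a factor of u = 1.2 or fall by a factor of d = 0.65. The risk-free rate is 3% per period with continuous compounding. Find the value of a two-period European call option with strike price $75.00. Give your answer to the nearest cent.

$11.63

Risk-neutral probability p = (e^0.03 − 0.65)/(1.2 − 0.65) = 0.3805/0.5500 = 0.6917
Terminal stock prices: S_uu = 100.8, S_ud = 54.6, S_dd = 29.58
Terminal payoffs (S − K): max(25.8, 0) = 25.8, max(-20.4, 0) = 0, max(-45.42, 0) = 0
Node u (S = 84): V_u = e^(−0.03)·[0.6917·25.8000 + 0.3083·0.0000] = 17.3193
Node d (S = 45.5): V_d = e^(−0.03)·[0.6917·0.0000 + 0.3083·0.0000] = 0.0000
Node 0 (S = 70): V_0 = e^(−0.03)·[0.6917·17.3193 + 0.3083·0.0000] = 11.6263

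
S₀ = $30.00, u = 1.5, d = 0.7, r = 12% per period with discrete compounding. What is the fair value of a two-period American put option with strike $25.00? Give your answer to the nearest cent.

Risk-neutral probability p = (1 + 0.12 − 0.7)/(1.5 − 0.7) = 0.4200/0.8000 = 0.5250
Terminal stock prices: S_uu = 67.5, S_ud = 31.5, S_dd = 14.7
Terminal payoffs (K − S): max(-42.5, 0) = 0, max(-6.5, 0) = 0, max(10.3, 0) = 10.3
Node u (S = 45): continuation = 1/1.12·[0.5250·0.0000 + 0.4750·0.0000] = 0.0000; exercise value = 0.0000 ≤ continuation, so V_u = 0.0000
Node d (S = 21): continuation = 1/1.12·[0.5250·0.0000 + 0.4750·10.3000] = 4.3683; exercise value = 4.0000 ≤ continuation, so V_d = 4.3683
Node 0 (S = 30): continuation = 1/1.12·[0.5250·0.0000 + 0.4750·4.3683] = 1.8526; exercise value = 0.0000 ≤ continuation, so V_0 = 1.8526

$1.85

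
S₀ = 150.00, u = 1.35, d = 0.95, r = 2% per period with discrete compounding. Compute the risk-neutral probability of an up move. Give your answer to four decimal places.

Risk-neutral probability p = (1 + 0.02 − 0.95)/(1.35 − 0.95) = 0.0700/0.4000 = 0.1750

p = 0.1750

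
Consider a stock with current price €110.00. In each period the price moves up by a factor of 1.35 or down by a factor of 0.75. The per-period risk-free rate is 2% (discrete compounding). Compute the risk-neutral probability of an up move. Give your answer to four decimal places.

Risk-neutral probability p = (1 + 0.02 − 0.75)/(1.35 − 0.75) = 0.2700/0.6000 = 0.4500

p = 0.4500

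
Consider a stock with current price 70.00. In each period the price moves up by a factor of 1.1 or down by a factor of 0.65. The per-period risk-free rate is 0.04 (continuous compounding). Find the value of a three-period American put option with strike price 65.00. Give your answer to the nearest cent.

4.92

Risk-neutral probability p = (e^0.04 − 0.65)/(1.1 − 0.65) = 0.3908/0.4500 = 0.8685
Terminal stock prices: S_uuu = 93.17, S_uud = 55.06, S_udd = 32.53, S_ddd = 19.22
Terminal payoffs (K − S): max(-28.17, 0) = 0, max(9.945, 0) = 9.945, max(32.47, 0) = 32.47, max(45.78, 0) = 45.78
Node uu (S = 84.7): continuation = e^(−0.04)·[0.8685·0.0000 + 0.1315·9.9450] = 1.2568; exercise value = 0.0000 ≤ continuation, so V_uu = 1.2568
Node ud (S = 50.05): continuation = e^(−0.04)·[0.8685·9.9450 + 0.1315·32.4675] = 12.4013; exercise value = 14.9500 > continuation, so V_ud = 14.9500 (exercise)
Node dd (S = 29.58): continuation = e^(−0.04)·[0.8685·32.4675 + 0.1315·45.7763] = 32.8763; exercise value = 35.4250 > continuation, so V_dd = 35.4250 (exercise)
Node u (S = 77): continuation = e^(−0.04)·[0.8685·1.2568 + 0.1315·14.9500] = 2.9380; exercise value = 0.0000 ≤ continuation, so V_u = 2.9380
Node d (S = 45.5): continuation = e^(−0.04)·[0.8685·14.9500 + 0.1315·35.4250] = 16.9513; exercise value = 19.5000 > continuation, so V_d = 19.5000 (exercise)
Node 0 (S = 70): continuation = e^(−0.04)·[0.8685·2.9380 + 0.1315·19.5000] = 4.9158; exercise value = 0.0000 ≤ continuation, so V_0 = 4.9158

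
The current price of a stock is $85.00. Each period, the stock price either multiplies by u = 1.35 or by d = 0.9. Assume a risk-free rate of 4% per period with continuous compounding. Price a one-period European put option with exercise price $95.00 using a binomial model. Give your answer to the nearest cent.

$12.21

Risk-neutral probability p = (e^0.04 − 0.9)/(1.35 − 0.9) = 0.1408/0.4500 = 0.3129
Terminal stock prices: S_u = 114.8, S_d = 76.5
Terminal payoffs (K − S): max(-19.75, 0) = 0, max(18.5, 0) = 18.5
Node 0 (S = 85): V_0 = e^(−0.04)·[0.3129·0.0000 + 0.6871·18.5000] = 12.2127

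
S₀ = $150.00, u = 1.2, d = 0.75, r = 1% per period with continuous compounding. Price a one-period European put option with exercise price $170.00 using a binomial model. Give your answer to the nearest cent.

$24.03

Risk-neutral probability p = (e^0.01 − 0.75)/(1.2 − 0.75) = 0.2601/0.4500 = 0.5779
Terminal stock prices: S_u = 180, S_d = 112.5
Terminal payoffs (K − S): max(-10, 0) = 0, max(57.5, 0) = 57.5
Node 0 (S = 150): V_0 = e^(−0.01)·[0.5779·0.0000 + 0.4221·57.5000] = 24.0299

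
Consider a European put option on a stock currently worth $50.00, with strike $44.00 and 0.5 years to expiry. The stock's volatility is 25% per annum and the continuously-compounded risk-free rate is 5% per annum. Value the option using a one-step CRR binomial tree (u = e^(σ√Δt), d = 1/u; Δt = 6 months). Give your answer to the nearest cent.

CRR parameters: u = e^(σ√Δt) = e^(0.25·√0.5) = 1.1934, d = 1/u = 0.8380
Per-period rate: rΔt = 0.05·0.5 = 0.025, so R = e^0.025 = 1.0253
Risk-neutral probability p = (e^0.025 − 0.8380)/(1.1934 − 0.8380) = 0.1873/0.3554 = 0.5272
Terminal stock prices: S_u = 59.67, S_d = 41.9
Terminal payoffs (K − S): max(-15.67, 0) = 0, max(2.102, 0) = 2.102
Node 0 (S = 50): V_0 = e^(−0.025)·[0.5272·0.0000 + 0.4728·2.1017] = 0.9692

$0.97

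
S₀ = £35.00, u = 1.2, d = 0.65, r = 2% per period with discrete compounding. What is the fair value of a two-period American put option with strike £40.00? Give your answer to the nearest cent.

Risk-neutral probability p = (1 + 0.02 − 0.65)/(1.2 − 0.65) = 0.3700/0.5500 = 0.6727
Terminal stock prices: S_uu = 50.4, S_ud = 27.3, S_dd = 14.79
Terminal payoffs (K − S): max(-10.4, 0) = 0, max(12.7, 0) = 12.7, max(25.21, 0) = 25.21
Node u (S = 42): continuation = 1/1.02·[0.6727·0.0000 + 0.3273·12.7000] = 4.0749; exercise value = 0.0000 ≤ continuation, so V_u = 4.0749
Node d (S = 22.75): continuation = 1/1.02·[0.6727·12.7000 + 0.3273·25.2125] = 16.4657; exercise value = 17.2500 > continuation, so V_d = 17.2500 (exercise)
Node 0 (S = 35): continuation = 1/1.02·[0.6727·4.0749 + 0.3273·17.2500] = 8.2223; exercise value = 5.0000 ≤ continuation, so V_0 = 8.2223

£8.22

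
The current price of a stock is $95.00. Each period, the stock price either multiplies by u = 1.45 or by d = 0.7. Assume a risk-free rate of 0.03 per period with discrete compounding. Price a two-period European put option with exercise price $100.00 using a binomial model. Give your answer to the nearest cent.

$17.46

Risk-neutral probability p = (1 + 0.03 − 0.7)/(1.45 − 0.7) = 0.3300/0.7500 = 0.4400
Terminal stock prices: S_uu = 199.7, S_ud = 96.42, S_dd = 46.55
Terminal payoffs (K − S): max(-99.74, 0) = 0, max(3.575, 0) = 3.575, max(53.45, 0) = 53.45
Node u (S = 137.8): V_u = 1/1.03·[0.4400·0.0000 + 0.5600·3.5750] = 1.9437
Node d (S = 66.5): V_d = 1/1.03·[0.4400·3.5750 + 0.5600·53.4500] = 30.5874
Node 0 (S = 95): V_0 = 1/1.03·[0.4400·1.9437 + 0.5600·30.5874] = 17.4603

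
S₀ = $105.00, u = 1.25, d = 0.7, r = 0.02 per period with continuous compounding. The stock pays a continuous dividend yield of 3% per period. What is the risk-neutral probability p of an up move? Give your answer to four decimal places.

Per-period risk-free factor R = e^0.02 = 1.0202; dividend-adjusted growth = e^(0.02−0.03) = 0.9900.
Risk-neutral probability p = (0.9900 − 0.7)/(1.25 − 0.7) = 0.2900/0.5500 = 0.5274

p = 0.5274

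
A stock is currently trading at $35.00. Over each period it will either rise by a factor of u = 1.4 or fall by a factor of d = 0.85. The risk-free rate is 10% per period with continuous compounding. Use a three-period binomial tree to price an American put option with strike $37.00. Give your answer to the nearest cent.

Risk-neutral probability p = (e^0.1 − 0.85)/(1.4 − 0.85) = 0.2552/0.5500 = 0.4639
Terminal stock prices: S_uuu = 96.04, S_uud = 58.31, S_udd = 35.4, S_ddd = 21.49
Terminal payoffs (K − S): max(-59.04, 0) = 0, max(-21.31, 0) = 0, max(1.598, 0) = 1.598, max(15.51, 0) = 15.51
Node uu (S = 68.6): continuation = e^(−0.1)·[0.4639·0.0000 + 0.5361·0.0000] = 0.0000; exercise value = 0.0000 ≤ continuation, so V_uu = 0.0000
Node ud (S = 41.65): continuation = e^(−0.1)·[0.4639·0.0000 + 0.5361·1.5975] = 0.7749; exercise value = 0.0000 ≤ continuation, so V_ud = 0.7749
Node dd (S = 25.29): continuation = e^(−0.1)·[0.4639·1.5975 + 0.5361·15.5056] = 8.1915; exercise value = 11.7125 > continuation, so V_dd = 11.7125 (exercise)
Node u (S = 49): continuation = e^(−0.1)·[0.4639·0.0000 + 0.5361·0.7749] = 0.3758; exercise value = 0.0000 ≤ continuation, so V_u = 0.3758
Node d (S = 29.75): continuation = e^(−0.1)·[0.4639·0.7749 + 0.5361·11.7125] = 6.0063; exercise value = 7.2500 > continuation, so V_d = 7.2500 (exercise)
Node 0 (S = 35): continuation = e^(−0.1)·[0.4639·0.3758 + 0.5361·7.2500] = 3.6743; exercise value = 2.0000 ≤ continuation, so V_0 = 3.6743

$3.67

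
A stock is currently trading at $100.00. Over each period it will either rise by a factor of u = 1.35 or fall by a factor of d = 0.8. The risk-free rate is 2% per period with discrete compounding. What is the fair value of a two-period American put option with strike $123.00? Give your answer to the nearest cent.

Risk-neutral probability p = (1 + 0.02 − 0.8)/(1.35 − 0.8) = 0.2200/0.5500 = 0.4000
Terminal stock prices: S_uu = 182.3, S_ud = 108, S_dd = 64
Terminal payoffs (K − S): max(-59.25, 0) = 0, max(15, 0) = 15, max(59, 0) = 59
Node u (S = 135): continuation = 1/1.02·[0.4000·0.0000 + 0.6000·15.0000] = 8.8235; exercise value = 0.0000 ≤ continuation, so V_u = 8.8235
Node d (S = 80): continuation = 1/1.02·[0.4000·15.0000 + 0.6000·59.0000] = 40.5882; exercise value = 43.0000 > continuation, so V_d = 43.0000 (exercise)
Node 0 (S = 100): continuation = 1/1.02·[0.4000·8.8235 + 0.6000·43.0000] = 28.7543; exercise value = 23.0000 ≤ continuation, so V_0 = 28.7543

$28.75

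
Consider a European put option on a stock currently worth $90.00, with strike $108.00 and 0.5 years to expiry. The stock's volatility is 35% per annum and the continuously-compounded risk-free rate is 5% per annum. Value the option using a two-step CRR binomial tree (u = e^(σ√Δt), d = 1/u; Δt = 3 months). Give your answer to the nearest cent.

$19.99

CRR parameters: u = e^(σ√Δt) = e^(0.35·√0.25) = 1.1912, d = 1/u = 0.8395
Per-period rate: rΔt = 0.05·0.25 = 0.0125, so R = e^0.0125 = 1.0126
Risk-neutral probability p = (e^0.0125 − 0.8395)/(1.1912 − 0.8395) = 0.1731/0.3518 = 0.4921
Terminal stock prices: S_uu = 127.7, S_ud = 90, S_dd = 63.42
Terminal payoffs (K − S): max(-19.72, 0) = 0, max(18, 0) = 18, max(44.58, 0) = 44.58
Node u (S = 107.2): V_u = e^(−0.0125)·[0.4921·0.0000 + 0.5079·18.0000] = 9.0283
Node d (S = 75.55): V_d = e^(−0.0125)·[0.4921·18.0000 + 0.5079·44.5781] = 31.1073
Node 0 (S = 90): V_0 = e^(−0.0125)·[0.4921·9.0283 + 0.5079·31.1073] = 19.9904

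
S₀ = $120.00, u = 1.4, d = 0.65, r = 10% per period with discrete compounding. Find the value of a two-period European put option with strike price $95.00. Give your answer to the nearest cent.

Risk-neutral probability p = (1 + 0.1 − 0.65)/(1.4 − 0.65) = 0.4500/0.7500 = 0.6000
Terminal stock prices: S_uu = 235.2, S_ud = 109.2, S_dd = 50.7
Terminal payoffs (K − S): max(-140.2, 0) = 0, max(-14.2, 0) = 0, max(44.3, 0) = 44.3
Node u (S = 168): V_u = 1/1.1·[0.6000·0.0000 + 0.4000·0.0000] = 0.0000
Node d (S = 78): V_d = 1/1.1·[0.6000·0.0000 + 0.4000·44.3000] = 16.1091
Node 0 (S = 120): V_0 = 1/1.1·[0.6000·0.0000 + 0.4000·16.1091] = 5.8579

$5.86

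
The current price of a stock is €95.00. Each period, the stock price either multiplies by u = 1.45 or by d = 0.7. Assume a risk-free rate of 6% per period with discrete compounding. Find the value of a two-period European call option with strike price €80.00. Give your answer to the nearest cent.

€31.85

Risk-neutral probability p = (1 + 0.06 − 0.7)/(1.45 − 0.7) = 0.3600/0.7500 = 0.4800
Terminal stock prices: S_uu = 199.7, S_ud = 96.42, S_dd = 46.55
Terminal payoffs (S − K): max(119.7, 0) = 119.7, max(16.42, 0) = 16.42, max(-33.45, 0) = 0
Node u (S = 137.8): V_u = 1/1.06·[0.4800·119.7375 + 0.5200·16.4250] = 62.2783
Node d (S = 66.5): V_d = 1/1.06·[0.4800·16.4250 + 0.5200·0.0000] = 7.4377
Node 0 (S = 95): V_0 = 1/1.06·[0.4800·62.2783 + 0.5200·7.4377] = 31.8502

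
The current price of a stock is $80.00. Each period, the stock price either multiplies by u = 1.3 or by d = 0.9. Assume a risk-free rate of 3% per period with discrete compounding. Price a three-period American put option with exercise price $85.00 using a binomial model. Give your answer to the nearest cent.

$8.88

Risk-neutral probability p = (1 + 0.03 − 0.9)/(1.3 − 0.9) = 0.1300/0.4000 = 0.3250
Terminal stock prices: S_uuu = 175.8, S_uud = 121.7, S_udd = 84.24, S_ddd = 58.32
Terminal payoffs (K − S): max(-90.76, 0) = 0, max(-36.68, 0) = 0, max(0.76, 0) = 0.76, max(26.68, 0) = 26.68
Node uu (S = 135.2): continuation = 1/1.03·[0.3250·0.0000 + 0.6750·0.0000] = 0.0000; exercise value = 0.0000 ≤ continuation, so V_uu = 0.0000
Node ud (S = 93.6): continuation = 1/1.03·[0.3250·0.0000 + 0.6750·0.7600] = 0.4981; exercise value = 0.0000 ≤ continuation, so V_ud = 0.4981
Node dd (S = 64.8): continuation = 1/1.03·[0.3250·0.7600 + 0.6750·26.6800] = 17.7243; exercise value = 20.2000 > continuation, so V_dd = 20.2000 (exercise)
Node u (S = 104): continuation = 1/1.03·[0.3250·0.0000 + 0.6750·0.4981] = 0.3264; exercise value = 0.0000 ≤ continuation, so V_u = 0.3264
Node d (S = 72): continuation = 1/1.03·[0.3250·0.4981 + 0.6750·20.2000] = 13.3950; exercise value = 13.0000 ≤ continuation, so V_d = 13.3950
Node 0 (S = 80): continuation = 1/1.03·[0.3250·0.3264 + 0.6750·13.3950] = 8.8813; exercise value = 5.0000 ≤ continuation, so V_0 = 8.8813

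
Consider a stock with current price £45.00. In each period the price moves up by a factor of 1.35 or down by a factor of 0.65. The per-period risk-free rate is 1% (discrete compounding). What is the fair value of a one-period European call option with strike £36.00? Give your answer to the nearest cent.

Risk-neutral probability p = (1 + 0.01 − 0.65)/(1.35 − 0.65) = 0.3600/0.7000 = 0.5143
Terminal stock prices: S_u = 60.75, S_d = 29.25
Terminal payoffs (S − K): max(24.75, 0) = 24.75, max(-6.75, 0) = 0
Node 0 (S = 45): V_0 = 1/1.01·[0.5143·24.7500 + 0.4857·0.0000] = 12.6025

£12.60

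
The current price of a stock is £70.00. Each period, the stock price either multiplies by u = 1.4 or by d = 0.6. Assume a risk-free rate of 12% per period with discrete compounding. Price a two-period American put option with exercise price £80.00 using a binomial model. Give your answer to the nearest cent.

£15.72

Risk-neutral probability p = (1 + 0.12 − 0.6)/(1.4 − 0.6) = 0.5200/0.8000 = 0.6500
Terminal stock prices: S_uu = 137.2, S_ud = 58.8, S_dd = 25.2
Terminal payoffs (K − S): max(-57.2, 0) = 0, max(21.2, 0) = 21.2, max(54.8, 0) = 54.8
Node u (S = 98): continuation = 1/1.12·[0.6500·0.0000 + 0.3500·21.2000] = 6.6250; exercise value = 0.0000 ≤ continuation, so V_u = 6.6250
Node d (S = 42): continuation = 1/1.12·[0.6500·21.2000 + 0.3500·54.8000] = 29.4286; exercise value = 38.0000 > continuation, so V_d = 38.0000 (exercise)
Node 0 (S = 70): continuation = 1/1.12·[0.6500·6.6250 + 0.3500·38.0000] = 15.7199; exercise value = 10.0000 ≤ continuation, so V_0 = 15.7199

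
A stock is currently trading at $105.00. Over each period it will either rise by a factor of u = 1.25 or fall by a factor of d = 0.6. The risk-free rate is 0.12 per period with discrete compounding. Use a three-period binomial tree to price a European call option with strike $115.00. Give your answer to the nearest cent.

$32.83

Risk-neutral probability p = (1 + 0.12 − 0.6)/(1.25 − 0.6) = 0.5200/0.6500 = 0.8000
Terminal stock prices: S_uuu = 205.1, S_uud = 98.44, S_udd = 47.25, S_ddd = 22.68
Terminal payoffs (S − K): max(90.08, 0) = 90.08, max(-16.56, 0) = 0, max(-67.75, 0) = 0, max(-92.32, 0) = 0
Node uu (S = 164.1): V_uu = 1/1.12·[0.8000·90.0781 + 0.2000·0.0000] = 64.3415
Node ud (S = 78.75): V_ud = 1/1.12·[0.8000·0.0000 + 0.2000·0.0000] = 0.0000
Node dd (S = 37.8): V_dd = 1/1.12·[0.8000·0.0000 + 0.2000·0.0000] = 0.0000
Node u (S = 131.2): V_u = 1/1.12·[0.8000·64.3415 + 0.2000·0.0000] = 45.9582
Node d (S = 63): V_d = 1/1.12·[0.8000·0.0000 + 0.2000·0.0000] = 0.0000
Node 0 (S = 105): V_0 = 1/1.12·[0.8000·45.9582 + 0.2000·0.0000] = 32.8273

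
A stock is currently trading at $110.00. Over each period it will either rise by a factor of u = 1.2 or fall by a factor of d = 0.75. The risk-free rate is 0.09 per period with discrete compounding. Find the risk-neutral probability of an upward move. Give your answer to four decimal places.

p = 0.7556

Risk-neutral probability p = (1 + 0.09 − 0.75)/(1.2 − 0.75) = 0.3400/0.4500 = 0.7556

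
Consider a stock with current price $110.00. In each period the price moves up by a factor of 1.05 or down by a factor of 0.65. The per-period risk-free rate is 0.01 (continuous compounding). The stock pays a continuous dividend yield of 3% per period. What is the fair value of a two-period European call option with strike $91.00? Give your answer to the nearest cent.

Per-period risk-free factor R = e^0.01 = 1.0101; dividend-adjusted growth = e^(0.01−0.03) = 0.9802.
Risk-neutral probability p = (0.9802 − 0.65)/(1.05 − 0.65) = 0.3302/0.4000 = 0.8255
Terminal stock prices: S_uu = 121.3, S_ud = 75.08, S_dd = 46.48
Terminal payoffs (S − K): max(30.28, 0) = 30.28, max(-15.92, 0) = 0, max(-44.52, 0) = 0
Node u (S = 115.5): V_u = e^(−0.01)·[0.8255·30.2750 + 0.1745·0.0000] = 24.7432
Node d (S = 71.5): V_d = e^(−0.01)·[0.8255·0.0000 + 0.1745·0.0000] = 0.0000
Node 0 (S = 110): V_0 = e^(−0.01)·[0.8255·24.7432 + 0.1745·0.0000] = 20.2222

$20.22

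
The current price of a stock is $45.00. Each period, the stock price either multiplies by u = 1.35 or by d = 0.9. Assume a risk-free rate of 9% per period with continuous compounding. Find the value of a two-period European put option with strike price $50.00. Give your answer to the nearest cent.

Risk-neutral probability p = (e^0.09 − 0.9)/(1.35 − 0.9) = 0.1942/0.4500 = 0.4315
Terminal stock prices: S_uu = 82.01, S_ud = 54.68, S_dd = 36.45
Terminal payoffs (K − S): max(-32.01, 0) = 0, max(-4.675, 0) = 0, max(13.55, 0) = 13.55
Node u (S = 60.75): V_u = e^(−0.09)·[0.4315·0.0000 + 0.5685·0.0000] = 0.0000
Node d (S = 40.5): V_d = e^(−0.09)·[0.4315·0.0000 + 0.5685·13.5500] = 7.0402
Node 0 (S = 45): V_0 = e^(−0.09)·[0.4315·0.0000 + 0.5685·7.0402] = 3.6579

$3.66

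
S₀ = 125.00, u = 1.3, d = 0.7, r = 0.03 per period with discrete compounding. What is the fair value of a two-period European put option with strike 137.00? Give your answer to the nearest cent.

Risk-neutral probability p = (1 + 0.03 − 0.7)/(1.3 − 0.7) = 0.3300/0.6000 = 0.5500
Terminal stock prices: S_uu = 211.3, S_ud = 113.7, S_dd = 61.25
Terminal payoffs (K − S): max(-74.25, 0) = 0, max(23.25, 0) = 23.25, max(75.75, 0) = 75.75
Node u (S = 162.5): V_u = 1/1.03·[0.5500·0.0000 + 0.4500·23.2500] = 10.1578
Node d (S = 87.5): V_d = 1/1.03·[0.5500·23.2500 + 0.4500·75.7500] = 45.5097
Node 0 (S = 125): V_0 = 1/1.03·[0.5500·10.1578 + 0.4500·45.5097] = 25.3069

25.31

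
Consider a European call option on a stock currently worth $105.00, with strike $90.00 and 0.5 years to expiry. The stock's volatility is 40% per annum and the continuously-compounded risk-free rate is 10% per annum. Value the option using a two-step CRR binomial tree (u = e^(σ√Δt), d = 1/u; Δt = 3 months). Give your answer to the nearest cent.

$23.81

CRR parameters: u = e^(σ√Δt) = e^(0.4·√0.25) = 1.2214, d = 1/u = 0.8187
Per-period rate: rΔt = 0.1·0.25 = 0.025, so R = e^0.025 = 1.0253
Risk-neutral probability p = (e^0.025 − 0.8187)/(1.2214 − 0.8187) = 0.2066/0.4027 = 0.5130
Terminal stock prices: S_uu = 156.6, S_ud = 105, S_dd = 70.38
Terminal payoffs (S − K): max(66.64, 0) = 66.64, max(15, 0) = 15, max(-19.62, 0) = 0
Node u (S = 128.2): V_u = e^(−0.025)·[0.5130·66.6416 + 0.4870·15.0000] = 40.4694
Node d (S = 85.97): V_d = e^(−0.025)·[0.5130·15.0000 + 0.4870·0.0000] = 7.5055
Node 0 (S = 105): V_0 = e^(−0.025)·[0.5130·40.4694 + 0.4870·7.5055] = 23.8142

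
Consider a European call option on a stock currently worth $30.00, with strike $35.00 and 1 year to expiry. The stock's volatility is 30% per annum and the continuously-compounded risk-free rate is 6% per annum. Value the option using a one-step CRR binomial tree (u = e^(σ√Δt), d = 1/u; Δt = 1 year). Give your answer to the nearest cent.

$2.73

CRR parameters: u = e^(σ√Δt) = e^(0.3·√1) = 1.3499, d = 1/u = 0.7408
Per-period rate: rΔt = 0.06·1 = 0.06, so R = e^0.06 = 1.0618
Risk-neutral probability p = (e^0.06 − 0.7408)/(1.3499 − 0.7408) = 0.3210/0.6090 = 0.5271
Terminal stock prices: S_u = 40.5, S_d = 22.22
Terminal payoffs (S − K): max(5.496, 0) = 5.496, max(-12.78, 0) = 0
Node 0 (S = 30): V_0 = e^(−0.06)·[0.5271·5.4958 + 0.4729·0.0000] = 2.7281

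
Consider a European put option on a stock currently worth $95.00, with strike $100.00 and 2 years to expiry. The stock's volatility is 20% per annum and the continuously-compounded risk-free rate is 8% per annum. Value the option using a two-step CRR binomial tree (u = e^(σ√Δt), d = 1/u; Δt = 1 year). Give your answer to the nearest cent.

$5.56

CRR parameters: u = e^(σ√Δt) = e^(0.2·√1) = 1.2214, d = 1/u = 0.8187
Per-period rate: rΔt = 0.08·1 = 0.08, so R = e^0.08 = 1.0833
Risk-neutral probability p = (e^0.08 − 0.8187)/(1.2214 − 0.8187) = 0.2646/0.4027 = 0.6570
Terminal stock prices: S_uu = 141.7, S_ud = 95, S_dd = 63.68
Terminal payoffs (K − S): max(-41.72, 0) = 0, max(5, 0) = 5, max(36.32, 0) = 36.32
Node u (S = 116): V_u = e^(−0.08)·[0.6570·0.0000 + 0.3430·5.0000] = 1.5831
Node d (S = 77.78): V_d = e^(−0.08)·[0.6570·5.0000 + 0.3430·36.3196] = 14.5322
Node 0 (S = 95): V_0 = e^(−0.08)·[0.6570·1.5831 + 0.3430·14.5322] = 5.5614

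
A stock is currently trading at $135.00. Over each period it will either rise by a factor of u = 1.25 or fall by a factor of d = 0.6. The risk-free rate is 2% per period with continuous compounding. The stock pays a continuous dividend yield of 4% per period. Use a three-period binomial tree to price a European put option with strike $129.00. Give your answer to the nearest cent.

$27.13

Per-period risk-free factor R = e^0.02 = 1.0202; dividend-adjusted growth = e^(0.02−0.04) = 0.9802.
Risk-neutral probability p = (0.9802 − 0.6)/(1.25 − 0.6) = 0.3802/0.6500 = 0.5849
Terminal stock prices: S_uuu = 263.7, S_uud = 126.6, S_udd = 60.75, S_ddd = 29.16
Terminal payoffs (K − S): max(-134.7, 0) = 0, max(2.438, 0) = 2.438, max(68.25, 0) = 68.25, max(99.84, 0) = 99.84
Node uu (S = 210.9): V_uu = e^(−0.02)·[0.5849·0.0000 + 0.4151·2.4375] = 0.9917
Node ud (S = 101.2): V_ud = e^(−0.02)·[0.5849·2.4375 + 0.4151·68.2500] = 29.1657
Node dd (S = 48.6): V_dd = e^(−0.02)·[0.5849·68.2500 + 0.4151·99.8400] = 79.7513
Node u (S = 168.8): V_u = e^(−0.02)·[0.5849·0.9917 + 0.4151·29.1657] = 12.4349
Node d (S = 81): V_d = e^(−0.02)·[0.5849·29.1657 + 0.4151·79.7513] = 49.1694
Node 0 (S = 135): V_0 = e^(−0.02)·[0.5849·12.4349 + 0.4151·49.1694] = 27.1345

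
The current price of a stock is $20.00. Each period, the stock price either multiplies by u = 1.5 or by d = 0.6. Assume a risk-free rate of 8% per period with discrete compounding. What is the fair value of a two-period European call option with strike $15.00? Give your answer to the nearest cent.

$8.60

Risk-neutral probability p = (1 + 0.08 − 0.6)/(1.5 − 0.6) = 0.4800/0.9000 = 0.5333
Terminal stock prices: S_uu = 45, S_ud = 18, S_dd = 7.2
Terminal payoffs (S − K): max(30, 0) = 30, max(3, 0) = 3, max(-7.8, 0) = 0
Node u (S = 30): V_u = 1/1.08·[0.5333·30.0000 + 0.4667·3.0000] = 16.1111
Node d (S = 12): V_d = 1/1.08·[0.5333·3.0000 + 0.4667·0.0000] = 1.4815
Node 0 (S = 20): V_0 = 1/1.08·[0.5333·16.1111 + 0.4667·1.4815] = 8.5963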